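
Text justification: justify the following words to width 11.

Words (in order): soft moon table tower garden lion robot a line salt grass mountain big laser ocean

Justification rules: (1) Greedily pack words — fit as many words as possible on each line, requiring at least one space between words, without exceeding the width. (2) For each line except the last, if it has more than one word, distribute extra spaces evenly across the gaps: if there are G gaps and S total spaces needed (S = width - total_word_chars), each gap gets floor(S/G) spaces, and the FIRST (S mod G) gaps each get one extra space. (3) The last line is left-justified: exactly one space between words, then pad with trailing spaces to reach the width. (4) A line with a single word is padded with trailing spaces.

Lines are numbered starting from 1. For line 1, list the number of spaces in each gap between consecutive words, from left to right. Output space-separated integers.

Line 1: ['soft', 'moon'] (min_width=9, slack=2)
Line 2: ['table', 'tower'] (min_width=11, slack=0)
Line 3: ['garden', 'lion'] (min_width=11, slack=0)
Line 4: ['robot', 'a'] (min_width=7, slack=4)
Line 5: ['line', 'salt'] (min_width=9, slack=2)
Line 6: ['grass'] (min_width=5, slack=6)
Line 7: ['mountain'] (min_width=8, slack=3)
Line 8: ['big', 'laser'] (min_width=9, slack=2)
Line 9: ['ocean'] (min_width=5, slack=6)

Answer: 3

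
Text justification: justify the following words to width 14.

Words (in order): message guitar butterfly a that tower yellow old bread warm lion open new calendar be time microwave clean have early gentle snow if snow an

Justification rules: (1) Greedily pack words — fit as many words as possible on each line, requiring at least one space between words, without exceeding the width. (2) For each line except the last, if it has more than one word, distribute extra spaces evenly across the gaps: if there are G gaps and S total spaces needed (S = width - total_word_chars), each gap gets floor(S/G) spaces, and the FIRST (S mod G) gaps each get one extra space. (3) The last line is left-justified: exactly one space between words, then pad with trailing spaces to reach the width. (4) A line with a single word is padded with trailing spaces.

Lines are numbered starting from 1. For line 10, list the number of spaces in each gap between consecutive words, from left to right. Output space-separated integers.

Answer: 3

Derivation:
Line 1: ['message', 'guitar'] (min_width=14, slack=0)
Line 2: ['butterfly', 'a'] (min_width=11, slack=3)
Line 3: ['that', 'tower'] (min_width=10, slack=4)
Line 4: ['yellow', 'old'] (min_width=10, slack=4)
Line 5: ['bread', 'warm'] (min_width=10, slack=4)
Line 6: ['lion', 'open', 'new'] (min_width=13, slack=1)
Line 7: ['calendar', 'be'] (min_width=11, slack=3)
Line 8: ['time', 'microwave'] (min_width=14, slack=0)
Line 9: ['clean', 'have'] (min_width=10, slack=4)
Line 10: ['early', 'gentle'] (min_width=12, slack=2)
Line 11: ['snow', 'if', 'snow'] (min_width=12, slack=2)
Line 12: ['an'] (min_width=2, slack=12)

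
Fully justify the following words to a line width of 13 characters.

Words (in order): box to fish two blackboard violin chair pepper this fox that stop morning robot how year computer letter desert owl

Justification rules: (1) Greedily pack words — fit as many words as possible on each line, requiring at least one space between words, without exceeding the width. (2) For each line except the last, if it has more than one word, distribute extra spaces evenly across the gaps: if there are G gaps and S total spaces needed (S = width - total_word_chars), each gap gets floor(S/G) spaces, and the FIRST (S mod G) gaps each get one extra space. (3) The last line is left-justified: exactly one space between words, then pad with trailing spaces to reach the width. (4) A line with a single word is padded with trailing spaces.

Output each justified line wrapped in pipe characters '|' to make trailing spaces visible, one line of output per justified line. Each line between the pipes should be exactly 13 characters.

Line 1: ['box', 'to', 'fish'] (min_width=11, slack=2)
Line 2: ['two'] (min_width=3, slack=10)
Line 3: ['blackboard'] (min_width=10, slack=3)
Line 4: ['violin', 'chair'] (min_width=12, slack=1)
Line 5: ['pepper', 'this'] (min_width=11, slack=2)
Line 6: ['fox', 'that', 'stop'] (min_width=13, slack=0)
Line 7: ['morning', 'robot'] (min_width=13, slack=0)
Line 8: ['how', 'year'] (min_width=8, slack=5)
Line 9: ['computer'] (min_width=8, slack=5)
Line 10: ['letter', 'desert'] (min_width=13, slack=0)
Line 11: ['owl'] (min_width=3, slack=10)

Answer: |box  to  fish|
|two          |
|blackboard   |
|violin  chair|
|pepper   this|
|fox that stop|
|morning robot|
|how      year|
|computer     |
|letter desert|
|owl          |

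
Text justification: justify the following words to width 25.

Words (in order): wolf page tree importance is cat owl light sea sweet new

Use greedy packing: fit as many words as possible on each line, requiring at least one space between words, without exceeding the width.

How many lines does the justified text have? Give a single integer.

Answer: 3

Derivation:
Line 1: ['wolf', 'page', 'tree', 'importance'] (min_width=25, slack=0)
Line 2: ['is', 'cat', 'owl', 'light', 'sea'] (min_width=20, slack=5)
Line 3: ['sweet', 'new'] (min_width=9, slack=16)
Total lines: 3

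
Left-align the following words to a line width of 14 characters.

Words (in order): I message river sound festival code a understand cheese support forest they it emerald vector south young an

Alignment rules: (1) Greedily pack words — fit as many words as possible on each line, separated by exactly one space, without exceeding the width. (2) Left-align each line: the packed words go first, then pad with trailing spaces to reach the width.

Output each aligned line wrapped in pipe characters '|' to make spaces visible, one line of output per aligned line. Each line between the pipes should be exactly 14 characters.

Answer: |I message     |
|river sound   |
|festival code |
|a understand  |
|cheese support|
|forest they it|
|emerald vector|
|south young an|

Derivation:
Line 1: ['I', 'message'] (min_width=9, slack=5)
Line 2: ['river', 'sound'] (min_width=11, slack=3)
Line 3: ['festival', 'code'] (min_width=13, slack=1)
Line 4: ['a', 'understand'] (min_width=12, slack=2)
Line 5: ['cheese', 'support'] (min_width=14, slack=0)
Line 6: ['forest', 'they', 'it'] (min_width=14, slack=0)
Line 7: ['emerald', 'vector'] (min_width=14, slack=0)
Line 8: ['south', 'young', 'an'] (min_width=14, slack=0)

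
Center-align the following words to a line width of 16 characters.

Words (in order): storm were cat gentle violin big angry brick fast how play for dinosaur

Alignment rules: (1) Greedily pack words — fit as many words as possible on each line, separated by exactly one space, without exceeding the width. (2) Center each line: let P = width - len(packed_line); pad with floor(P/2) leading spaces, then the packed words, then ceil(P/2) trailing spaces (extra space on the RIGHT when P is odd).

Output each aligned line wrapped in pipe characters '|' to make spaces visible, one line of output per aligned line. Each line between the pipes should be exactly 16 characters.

Line 1: ['storm', 'were', 'cat'] (min_width=14, slack=2)
Line 2: ['gentle', 'violin'] (min_width=13, slack=3)
Line 3: ['big', 'angry', 'brick'] (min_width=15, slack=1)
Line 4: ['fast', 'how', 'play'] (min_width=13, slack=3)
Line 5: ['for', 'dinosaur'] (min_width=12, slack=4)

Answer: | storm were cat |
| gentle violin  |
|big angry brick |
| fast how play  |
|  for dinosaur  |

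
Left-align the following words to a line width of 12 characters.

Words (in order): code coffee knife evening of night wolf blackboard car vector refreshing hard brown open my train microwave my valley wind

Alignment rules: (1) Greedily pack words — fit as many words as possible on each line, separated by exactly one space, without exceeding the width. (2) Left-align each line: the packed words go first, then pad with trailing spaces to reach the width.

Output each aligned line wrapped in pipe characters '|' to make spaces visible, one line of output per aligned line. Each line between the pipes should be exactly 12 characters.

Answer: |code coffee |
|knife       |
|evening of  |
|night wolf  |
|blackboard  |
|car vector  |
|refreshing  |
|hard brown  |
|open my     |
|train       |
|microwave my|
|valley wind |

Derivation:
Line 1: ['code', 'coffee'] (min_width=11, slack=1)
Line 2: ['knife'] (min_width=5, slack=7)
Line 3: ['evening', 'of'] (min_width=10, slack=2)
Line 4: ['night', 'wolf'] (min_width=10, slack=2)
Line 5: ['blackboard'] (min_width=10, slack=2)
Line 6: ['car', 'vector'] (min_width=10, slack=2)
Line 7: ['refreshing'] (min_width=10, slack=2)
Line 8: ['hard', 'brown'] (min_width=10, slack=2)
Line 9: ['open', 'my'] (min_width=7, slack=5)
Line 10: ['train'] (min_width=5, slack=7)
Line 11: ['microwave', 'my'] (min_width=12, slack=0)
Line 12: ['valley', 'wind'] (min_width=11, slack=1)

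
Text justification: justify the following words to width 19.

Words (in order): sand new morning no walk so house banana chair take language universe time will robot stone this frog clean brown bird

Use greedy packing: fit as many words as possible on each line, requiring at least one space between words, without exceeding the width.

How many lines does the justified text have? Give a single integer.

Line 1: ['sand', 'new', 'morning', 'no'] (min_width=19, slack=0)
Line 2: ['walk', 'so', 'house'] (min_width=13, slack=6)
Line 3: ['banana', 'chair', 'take'] (min_width=17, slack=2)
Line 4: ['language', 'universe'] (min_width=17, slack=2)
Line 5: ['time', 'will', 'robot'] (min_width=15, slack=4)
Line 6: ['stone', 'this', 'frog'] (min_width=15, slack=4)
Line 7: ['clean', 'brown', 'bird'] (min_width=16, slack=3)
Total lines: 7

Answer: 7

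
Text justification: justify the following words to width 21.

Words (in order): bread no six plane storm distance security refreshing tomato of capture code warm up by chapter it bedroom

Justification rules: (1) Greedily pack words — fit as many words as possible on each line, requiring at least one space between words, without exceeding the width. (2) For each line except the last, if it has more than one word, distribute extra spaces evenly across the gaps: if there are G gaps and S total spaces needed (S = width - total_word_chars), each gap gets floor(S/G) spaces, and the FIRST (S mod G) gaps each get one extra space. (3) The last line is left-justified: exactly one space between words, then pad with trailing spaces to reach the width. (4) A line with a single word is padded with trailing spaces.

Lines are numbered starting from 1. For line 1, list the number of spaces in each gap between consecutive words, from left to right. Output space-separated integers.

Answer: 2 2 2

Derivation:
Line 1: ['bread', 'no', 'six', 'plane'] (min_width=18, slack=3)
Line 2: ['storm', 'distance'] (min_width=14, slack=7)
Line 3: ['security', 'refreshing'] (min_width=19, slack=2)
Line 4: ['tomato', 'of', 'capture'] (min_width=17, slack=4)
Line 5: ['code', 'warm', 'up', 'by'] (min_width=15, slack=6)
Line 6: ['chapter', 'it', 'bedroom'] (min_width=18, slack=3)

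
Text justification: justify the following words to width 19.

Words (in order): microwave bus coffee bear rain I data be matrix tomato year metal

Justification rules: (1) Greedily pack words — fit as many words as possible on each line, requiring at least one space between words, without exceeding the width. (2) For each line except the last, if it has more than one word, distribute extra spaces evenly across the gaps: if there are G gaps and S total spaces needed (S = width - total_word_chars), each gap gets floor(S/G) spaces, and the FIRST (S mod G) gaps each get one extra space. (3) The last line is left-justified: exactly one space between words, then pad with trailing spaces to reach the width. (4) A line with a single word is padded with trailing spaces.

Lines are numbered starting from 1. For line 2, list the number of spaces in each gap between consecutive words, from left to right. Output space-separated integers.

Line 1: ['microwave', 'bus'] (min_width=13, slack=6)
Line 2: ['coffee', 'bear', 'rain', 'I'] (min_width=18, slack=1)
Line 3: ['data', 'be', 'matrix'] (min_width=14, slack=5)
Line 4: ['tomato', 'year', 'metal'] (min_width=17, slack=2)

Answer: 2 1 1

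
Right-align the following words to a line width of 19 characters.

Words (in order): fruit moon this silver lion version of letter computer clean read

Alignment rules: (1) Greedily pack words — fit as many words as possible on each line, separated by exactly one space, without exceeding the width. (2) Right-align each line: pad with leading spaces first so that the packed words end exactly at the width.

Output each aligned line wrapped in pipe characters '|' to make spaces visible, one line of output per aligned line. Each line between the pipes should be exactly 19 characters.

Answer: |    fruit moon this|
|silver lion version|
| of letter computer|
|         clean read|

Derivation:
Line 1: ['fruit', 'moon', 'this'] (min_width=15, slack=4)
Line 2: ['silver', 'lion', 'version'] (min_width=19, slack=0)
Line 3: ['of', 'letter', 'computer'] (min_width=18, slack=1)
Line 4: ['clean', 'read'] (min_width=10, slack=9)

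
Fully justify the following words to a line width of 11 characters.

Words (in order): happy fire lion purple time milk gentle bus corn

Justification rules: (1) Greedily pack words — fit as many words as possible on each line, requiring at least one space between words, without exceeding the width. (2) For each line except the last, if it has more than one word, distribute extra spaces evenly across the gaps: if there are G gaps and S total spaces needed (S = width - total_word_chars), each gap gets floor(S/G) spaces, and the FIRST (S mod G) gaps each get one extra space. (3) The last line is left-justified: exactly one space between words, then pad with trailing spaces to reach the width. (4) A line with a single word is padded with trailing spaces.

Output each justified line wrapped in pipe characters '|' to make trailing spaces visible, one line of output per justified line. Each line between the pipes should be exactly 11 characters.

Line 1: ['happy', 'fire'] (min_width=10, slack=1)
Line 2: ['lion', 'purple'] (min_width=11, slack=0)
Line 3: ['time', 'milk'] (min_width=9, slack=2)
Line 4: ['gentle', 'bus'] (min_width=10, slack=1)
Line 5: ['corn'] (min_width=4, slack=7)

Answer: |happy  fire|
|lion purple|
|time   milk|
|gentle  bus|
|corn       |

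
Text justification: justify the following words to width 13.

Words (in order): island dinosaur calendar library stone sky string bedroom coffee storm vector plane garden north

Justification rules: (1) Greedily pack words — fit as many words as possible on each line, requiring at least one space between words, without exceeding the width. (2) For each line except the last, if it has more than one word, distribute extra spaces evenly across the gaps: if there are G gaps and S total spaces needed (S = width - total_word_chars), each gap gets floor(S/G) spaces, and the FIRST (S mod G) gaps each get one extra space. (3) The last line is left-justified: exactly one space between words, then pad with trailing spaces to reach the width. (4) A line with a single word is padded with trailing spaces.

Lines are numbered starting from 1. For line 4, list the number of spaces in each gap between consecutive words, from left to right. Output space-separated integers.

Answer: 1

Derivation:
Line 1: ['island'] (min_width=6, slack=7)
Line 2: ['dinosaur'] (min_width=8, slack=5)
Line 3: ['calendar'] (min_width=8, slack=5)
Line 4: ['library', 'stone'] (min_width=13, slack=0)
Line 5: ['sky', 'string'] (min_width=10, slack=3)
Line 6: ['bedroom'] (min_width=7, slack=6)
Line 7: ['coffee', 'storm'] (min_width=12, slack=1)
Line 8: ['vector', 'plane'] (min_width=12, slack=1)
Line 9: ['garden', 'north'] (min_width=12, slack=1)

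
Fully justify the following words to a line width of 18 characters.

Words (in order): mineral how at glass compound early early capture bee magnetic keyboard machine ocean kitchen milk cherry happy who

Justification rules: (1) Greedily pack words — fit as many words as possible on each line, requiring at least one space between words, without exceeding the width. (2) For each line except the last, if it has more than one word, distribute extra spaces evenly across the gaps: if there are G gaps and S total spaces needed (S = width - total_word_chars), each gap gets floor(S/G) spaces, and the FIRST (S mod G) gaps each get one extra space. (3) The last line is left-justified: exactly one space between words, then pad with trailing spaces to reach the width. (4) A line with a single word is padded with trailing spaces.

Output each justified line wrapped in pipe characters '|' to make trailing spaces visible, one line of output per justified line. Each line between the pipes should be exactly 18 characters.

Line 1: ['mineral', 'how', 'at'] (min_width=14, slack=4)
Line 2: ['glass', 'compound'] (min_width=14, slack=4)
Line 3: ['early', 'early'] (min_width=11, slack=7)
Line 4: ['capture', 'bee'] (min_width=11, slack=7)
Line 5: ['magnetic', 'keyboard'] (min_width=17, slack=1)
Line 6: ['machine', 'ocean'] (min_width=13, slack=5)
Line 7: ['kitchen', 'milk'] (min_width=12, slack=6)
Line 8: ['cherry', 'happy', 'who'] (min_width=16, slack=2)

Answer: |mineral   how   at|
|glass     compound|
|early        early|
|capture        bee|
|magnetic  keyboard|
|machine      ocean|
|kitchen       milk|
|cherry happy who  |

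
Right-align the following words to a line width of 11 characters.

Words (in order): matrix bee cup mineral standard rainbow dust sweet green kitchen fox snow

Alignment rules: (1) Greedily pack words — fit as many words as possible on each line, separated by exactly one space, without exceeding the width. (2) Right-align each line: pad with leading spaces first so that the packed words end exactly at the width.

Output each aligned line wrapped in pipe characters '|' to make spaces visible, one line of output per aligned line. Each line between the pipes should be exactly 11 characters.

Answer: | matrix bee|
|cup mineral|
|   standard|
|    rainbow|
| dust sweet|
|      green|
|kitchen fox|
|       snow|

Derivation:
Line 1: ['matrix', 'bee'] (min_width=10, slack=1)
Line 2: ['cup', 'mineral'] (min_width=11, slack=0)
Line 3: ['standard'] (min_width=8, slack=3)
Line 4: ['rainbow'] (min_width=7, slack=4)
Line 5: ['dust', 'sweet'] (min_width=10, slack=1)
Line 6: ['green'] (min_width=5, slack=6)
Line 7: ['kitchen', 'fox'] (min_width=11, slack=0)
Line 8: ['snow'] (min_width=4, slack=7)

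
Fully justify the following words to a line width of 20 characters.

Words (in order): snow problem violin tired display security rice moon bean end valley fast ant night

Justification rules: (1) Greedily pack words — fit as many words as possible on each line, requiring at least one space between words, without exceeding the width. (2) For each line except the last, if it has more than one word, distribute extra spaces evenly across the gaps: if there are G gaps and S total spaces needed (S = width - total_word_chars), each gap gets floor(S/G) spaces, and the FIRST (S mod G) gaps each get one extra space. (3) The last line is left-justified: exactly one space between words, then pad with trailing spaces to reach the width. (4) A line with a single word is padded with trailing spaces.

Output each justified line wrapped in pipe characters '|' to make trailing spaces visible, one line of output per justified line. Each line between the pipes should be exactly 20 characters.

Answer: |snow  problem violin|
|tired        display|
|security  rice  moon|
|bean end valley fast|
|ant night           |

Derivation:
Line 1: ['snow', 'problem', 'violin'] (min_width=19, slack=1)
Line 2: ['tired', 'display'] (min_width=13, slack=7)
Line 3: ['security', 'rice', 'moon'] (min_width=18, slack=2)
Line 4: ['bean', 'end', 'valley', 'fast'] (min_width=20, slack=0)
Line 5: ['ant', 'night'] (min_width=9, slack=11)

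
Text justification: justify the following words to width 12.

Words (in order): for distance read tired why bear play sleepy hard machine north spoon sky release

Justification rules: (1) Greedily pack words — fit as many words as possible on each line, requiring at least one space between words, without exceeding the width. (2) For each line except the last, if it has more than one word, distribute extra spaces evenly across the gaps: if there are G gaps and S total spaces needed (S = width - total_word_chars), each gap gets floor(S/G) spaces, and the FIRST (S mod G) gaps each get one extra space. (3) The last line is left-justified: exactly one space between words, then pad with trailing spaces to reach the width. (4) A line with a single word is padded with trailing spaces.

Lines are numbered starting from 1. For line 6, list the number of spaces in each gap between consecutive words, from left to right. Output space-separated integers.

Answer: 2

Derivation:
Line 1: ['for', 'distance'] (min_width=12, slack=0)
Line 2: ['read', 'tired'] (min_width=10, slack=2)
Line 3: ['why', 'bear'] (min_width=8, slack=4)
Line 4: ['play', 'sleepy'] (min_width=11, slack=1)
Line 5: ['hard', 'machine'] (min_width=12, slack=0)
Line 6: ['north', 'spoon'] (min_width=11, slack=1)
Line 7: ['sky', 'release'] (min_width=11, slack=1)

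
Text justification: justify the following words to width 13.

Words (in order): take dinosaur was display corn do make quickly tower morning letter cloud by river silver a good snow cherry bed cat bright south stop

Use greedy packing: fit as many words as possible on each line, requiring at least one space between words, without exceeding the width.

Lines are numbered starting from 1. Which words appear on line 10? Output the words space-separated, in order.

Answer: bed cat

Derivation:
Line 1: ['take', 'dinosaur'] (min_width=13, slack=0)
Line 2: ['was', 'display'] (min_width=11, slack=2)
Line 3: ['corn', 'do', 'make'] (min_width=12, slack=1)
Line 4: ['quickly', 'tower'] (min_width=13, slack=0)
Line 5: ['morning'] (min_width=7, slack=6)
Line 6: ['letter', 'cloud'] (min_width=12, slack=1)
Line 7: ['by', 'river'] (min_width=8, slack=5)
Line 8: ['silver', 'a', 'good'] (min_width=13, slack=0)
Line 9: ['snow', 'cherry'] (min_width=11, slack=2)
Line 10: ['bed', 'cat'] (min_width=7, slack=6)
Line 11: ['bright', 'south'] (min_width=12, slack=1)
Line 12: ['stop'] (min_width=4, slack=9)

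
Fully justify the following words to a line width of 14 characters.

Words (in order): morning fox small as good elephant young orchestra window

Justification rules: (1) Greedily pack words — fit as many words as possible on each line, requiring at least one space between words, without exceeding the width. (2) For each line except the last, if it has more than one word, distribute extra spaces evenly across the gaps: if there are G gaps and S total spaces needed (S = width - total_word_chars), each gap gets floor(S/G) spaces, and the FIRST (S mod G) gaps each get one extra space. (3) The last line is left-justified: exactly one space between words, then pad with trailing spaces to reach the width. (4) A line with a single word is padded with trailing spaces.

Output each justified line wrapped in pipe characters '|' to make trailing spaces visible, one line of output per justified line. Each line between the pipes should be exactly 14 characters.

Line 1: ['morning', 'fox'] (min_width=11, slack=3)
Line 2: ['small', 'as', 'good'] (min_width=13, slack=1)
Line 3: ['elephant', 'young'] (min_width=14, slack=0)
Line 4: ['orchestra'] (min_width=9, slack=5)
Line 5: ['window'] (min_width=6, slack=8)

Answer: |morning    fox|
|small  as good|
|elephant young|
|orchestra     |
|window        |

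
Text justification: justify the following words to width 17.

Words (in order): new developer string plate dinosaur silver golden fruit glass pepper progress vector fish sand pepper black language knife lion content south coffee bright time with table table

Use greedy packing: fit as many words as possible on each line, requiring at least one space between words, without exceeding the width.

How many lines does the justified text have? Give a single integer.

Line 1: ['new', 'developer'] (min_width=13, slack=4)
Line 2: ['string', 'plate'] (min_width=12, slack=5)
Line 3: ['dinosaur', 'silver'] (min_width=15, slack=2)
Line 4: ['golden', 'fruit'] (min_width=12, slack=5)
Line 5: ['glass', 'pepper'] (min_width=12, slack=5)
Line 6: ['progress', 'vector'] (min_width=15, slack=2)
Line 7: ['fish', 'sand', 'pepper'] (min_width=16, slack=1)
Line 8: ['black', 'language'] (min_width=14, slack=3)
Line 9: ['knife', 'lion'] (min_width=10, slack=7)
Line 10: ['content', 'south'] (min_width=13, slack=4)
Line 11: ['coffee', 'bright'] (min_width=13, slack=4)
Line 12: ['time', 'with', 'table'] (min_width=15, slack=2)
Line 13: ['table'] (min_width=5, slack=12)
Total lines: 13

Answer: 13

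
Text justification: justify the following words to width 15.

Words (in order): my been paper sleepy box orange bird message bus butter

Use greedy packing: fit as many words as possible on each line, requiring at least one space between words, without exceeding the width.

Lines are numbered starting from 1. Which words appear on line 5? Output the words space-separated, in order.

Answer: butter

Derivation:
Line 1: ['my', 'been', 'paper'] (min_width=13, slack=2)
Line 2: ['sleepy', 'box'] (min_width=10, slack=5)
Line 3: ['orange', 'bird'] (min_width=11, slack=4)
Line 4: ['message', 'bus'] (min_width=11, slack=4)
Line 5: ['butter'] (min_width=6, slack=9)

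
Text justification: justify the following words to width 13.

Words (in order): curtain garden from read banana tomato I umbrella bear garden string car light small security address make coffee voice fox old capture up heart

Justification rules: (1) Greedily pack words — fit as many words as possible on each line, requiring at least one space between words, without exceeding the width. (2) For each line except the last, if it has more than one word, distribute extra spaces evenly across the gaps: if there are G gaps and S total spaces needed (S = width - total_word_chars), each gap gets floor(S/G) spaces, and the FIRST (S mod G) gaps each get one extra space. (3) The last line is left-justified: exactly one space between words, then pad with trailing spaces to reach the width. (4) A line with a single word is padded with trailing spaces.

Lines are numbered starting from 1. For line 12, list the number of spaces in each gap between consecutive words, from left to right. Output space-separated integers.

Line 1: ['curtain'] (min_width=7, slack=6)
Line 2: ['garden', 'from'] (min_width=11, slack=2)
Line 3: ['read', 'banana'] (min_width=11, slack=2)
Line 4: ['tomato', 'I'] (min_width=8, slack=5)
Line 5: ['umbrella', 'bear'] (min_width=13, slack=0)
Line 6: ['garden', 'string'] (min_width=13, slack=0)
Line 7: ['car', 'light'] (min_width=9, slack=4)
Line 8: ['small'] (min_width=5, slack=8)
Line 9: ['security'] (min_width=8, slack=5)
Line 10: ['address', 'make'] (min_width=12, slack=1)
Line 11: ['coffee', 'voice'] (min_width=12, slack=1)
Line 12: ['fox', 'old'] (min_width=7, slack=6)
Line 13: ['capture', 'up'] (min_width=10, slack=3)
Line 14: ['heart'] (min_width=5, slack=8)

Answer: 7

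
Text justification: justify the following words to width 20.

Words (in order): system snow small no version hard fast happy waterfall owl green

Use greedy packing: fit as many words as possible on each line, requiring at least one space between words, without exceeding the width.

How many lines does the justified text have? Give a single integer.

Answer: 4

Derivation:
Line 1: ['system', 'snow', 'small', 'no'] (min_width=20, slack=0)
Line 2: ['version', 'hard', 'fast'] (min_width=17, slack=3)
Line 3: ['happy', 'waterfall', 'owl'] (min_width=19, slack=1)
Line 4: ['green'] (min_width=5, slack=15)
Total lines: 4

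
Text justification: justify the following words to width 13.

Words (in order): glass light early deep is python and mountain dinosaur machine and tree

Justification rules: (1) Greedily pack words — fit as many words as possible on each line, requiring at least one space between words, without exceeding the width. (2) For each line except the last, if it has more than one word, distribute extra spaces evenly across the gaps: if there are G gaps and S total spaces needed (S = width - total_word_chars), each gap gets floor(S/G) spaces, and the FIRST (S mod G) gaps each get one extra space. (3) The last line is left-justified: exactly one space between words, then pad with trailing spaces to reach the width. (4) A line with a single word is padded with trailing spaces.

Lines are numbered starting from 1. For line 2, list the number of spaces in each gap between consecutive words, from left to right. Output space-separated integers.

Answer: 1 1

Derivation:
Line 1: ['glass', 'light'] (min_width=11, slack=2)
Line 2: ['early', 'deep', 'is'] (min_width=13, slack=0)
Line 3: ['python', 'and'] (min_width=10, slack=3)
Line 4: ['mountain'] (min_width=8, slack=5)
Line 5: ['dinosaur'] (min_width=8, slack=5)
Line 6: ['machine', 'and'] (min_width=11, slack=2)
Line 7: ['tree'] (min_width=4, slack=9)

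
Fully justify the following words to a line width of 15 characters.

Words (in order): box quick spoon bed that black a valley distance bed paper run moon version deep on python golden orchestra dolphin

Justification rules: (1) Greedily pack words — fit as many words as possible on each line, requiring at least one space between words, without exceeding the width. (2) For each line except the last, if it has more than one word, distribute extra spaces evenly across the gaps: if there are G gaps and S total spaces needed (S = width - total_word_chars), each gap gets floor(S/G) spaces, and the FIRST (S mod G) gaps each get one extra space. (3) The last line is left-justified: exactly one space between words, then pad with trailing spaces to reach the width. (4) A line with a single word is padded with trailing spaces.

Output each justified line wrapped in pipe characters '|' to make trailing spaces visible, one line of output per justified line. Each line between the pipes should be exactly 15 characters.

Answer: |box quick spoon|
|bed  that black|
|a        valley|
|distance    bed|
|paper  run moon|
|version deep on|
|python   golden|
|orchestra      |
|dolphin        |

Derivation:
Line 1: ['box', 'quick', 'spoon'] (min_width=15, slack=0)
Line 2: ['bed', 'that', 'black'] (min_width=14, slack=1)
Line 3: ['a', 'valley'] (min_width=8, slack=7)
Line 4: ['distance', 'bed'] (min_width=12, slack=3)
Line 5: ['paper', 'run', 'moon'] (min_width=14, slack=1)
Line 6: ['version', 'deep', 'on'] (min_width=15, slack=0)
Line 7: ['python', 'golden'] (min_width=13, slack=2)
Line 8: ['orchestra'] (min_width=9, slack=6)
Line 9: ['dolphin'] (min_width=7, slack=8)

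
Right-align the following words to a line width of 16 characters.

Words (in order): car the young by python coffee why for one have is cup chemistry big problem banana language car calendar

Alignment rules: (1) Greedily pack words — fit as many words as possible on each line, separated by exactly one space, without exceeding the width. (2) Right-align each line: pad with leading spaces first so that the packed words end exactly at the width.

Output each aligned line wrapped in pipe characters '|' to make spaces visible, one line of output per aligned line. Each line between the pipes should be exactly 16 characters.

Line 1: ['car', 'the', 'young', 'by'] (min_width=16, slack=0)
Line 2: ['python', 'coffee'] (min_width=13, slack=3)
Line 3: ['why', 'for', 'one', 'have'] (min_width=16, slack=0)
Line 4: ['is', 'cup', 'chemistry'] (min_width=16, slack=0)
Line 5: ['big', 'problem'] (min_width=11, slack=5)
Line 6: ['banana', 'language'] (min_width=15, slack=1)
Line 7: ['car', 'calendar'] (min_width=12, slack=4)

Answer: |car the young by|
|   python coffee|
|why for one have|
|is cup chemistry|
|     big problem|
| banana language|
|    car calendar|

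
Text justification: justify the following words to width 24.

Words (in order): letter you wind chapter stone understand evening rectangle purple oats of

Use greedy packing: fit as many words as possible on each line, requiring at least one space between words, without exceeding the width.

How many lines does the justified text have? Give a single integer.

Line 1: ['letter', 'you', 'wind', 'chapter'] (min_width=23, slack=1)
Line 2: ['stone', 'understand', 'evening'] (min_width=24, slack=0)
Line 3: ['rectangle', 'purple', 'oats', 'of'] (min_width=24, slack=0)
Total lines: 3

Answer: 3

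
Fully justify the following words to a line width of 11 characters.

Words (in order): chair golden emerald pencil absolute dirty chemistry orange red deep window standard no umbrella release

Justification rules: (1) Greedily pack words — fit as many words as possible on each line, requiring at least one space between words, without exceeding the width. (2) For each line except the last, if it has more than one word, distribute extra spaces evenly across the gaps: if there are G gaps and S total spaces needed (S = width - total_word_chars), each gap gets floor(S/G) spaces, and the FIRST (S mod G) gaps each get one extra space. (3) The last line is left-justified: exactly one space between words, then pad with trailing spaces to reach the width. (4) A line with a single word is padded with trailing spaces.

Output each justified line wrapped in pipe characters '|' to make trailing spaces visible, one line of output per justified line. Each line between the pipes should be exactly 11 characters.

Line 1: ['chair'] (min_width=5, slack=6)
Line 2: ['golden'] (min_width=6, slack=5)
Line 3: ['emerald'] (min_width=7, slack=4)
Line 4: ['pencil'] (min_width=6, slack=5)
Line 5: ['absolute'] (min_width=8, slack=3)
Line 6: ['dirty'] (min_width=5, slack=6)
Line 7: ['chemistry'] (min_width=9, slack=2)
Line 8: ['orange', 'red'] (min_width=10, slack=1)
Line 9: ['deep', 'window'] (min_width=11, slack=0)
Line 10: ['standard', 'no'] (min_width=11, slack=0)
Line 11: ['umbrella'] (min_width=8, slack=3)
Line 12: ['release'] (min_width=7, slack=4)

Answer: |chair      |
|golden     |
|emerald    |
|pencil     |
|absolute   |
|dirty      |
|chemistry  |
|orange  red|
|deep window|
|standard no|
|umbrella   |
|release    |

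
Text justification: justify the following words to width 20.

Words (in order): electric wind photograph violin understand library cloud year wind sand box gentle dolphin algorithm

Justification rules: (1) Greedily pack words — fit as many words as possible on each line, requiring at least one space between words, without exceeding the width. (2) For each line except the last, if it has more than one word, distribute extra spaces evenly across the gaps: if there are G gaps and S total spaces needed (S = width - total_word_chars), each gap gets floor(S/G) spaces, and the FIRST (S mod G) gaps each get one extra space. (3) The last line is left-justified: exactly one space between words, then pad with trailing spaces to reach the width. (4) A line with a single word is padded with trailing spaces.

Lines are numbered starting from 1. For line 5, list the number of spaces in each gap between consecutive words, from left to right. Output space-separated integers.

Line 1: ['electric', 'wind'] (min_width=13, slack=7)
Line 2: ['photograph', 'violin'] (min_width=17, slack=3)
Line 3: ['understand', 'library'] (min_width=18, slack=2)
Line 4: ['cloud', 'year', 'wind', 'sand'] (min_width=20, slack=0)
Line 5: ['box', 'gentle', 'dolphin'] (min_width=18, slack=2)
Line 6: ['algorithm'] (min_width=9, slack=11)

Answer: 2 2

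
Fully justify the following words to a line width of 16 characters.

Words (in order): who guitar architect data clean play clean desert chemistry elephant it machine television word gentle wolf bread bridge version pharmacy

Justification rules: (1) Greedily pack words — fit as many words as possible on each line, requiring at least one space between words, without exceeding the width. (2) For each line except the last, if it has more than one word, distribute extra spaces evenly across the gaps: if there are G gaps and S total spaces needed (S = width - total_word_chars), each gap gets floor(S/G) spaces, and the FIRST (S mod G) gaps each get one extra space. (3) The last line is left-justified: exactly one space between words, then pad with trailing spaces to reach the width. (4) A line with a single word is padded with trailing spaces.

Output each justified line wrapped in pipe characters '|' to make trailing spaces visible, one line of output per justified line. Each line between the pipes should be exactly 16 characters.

Answer: |who       guitar|
|architect   data|
|clean play clean|
|desert chemistry|
|elephant      it|
|machine         |
|television  word|
|gentle      wolf|
|bread     bridge|
|version pharmacy|

Derivation:
Line 1: ['who', 'guitar'] (min_width=10, slack=6)
Line 2: ['architect', 'data'] (min_width=14, slack=2)
Line 3: ['clean', 'play', 'clean'] (min_width=16, slack=0)
Line 4: ['desert', 'chemistry'] (min_width=16, slack=0)
Line 5: ['elephant', 'it'] (min_width=11, slack=5)
Line 6: ['machine'] (min_width=7, slack=9)
Line 7: ['television', 'word'] (min_width=15, slack=1)
Line 8: ['gentle', 'wolf'] (min_width=11, slack=5)
Line 9: ['bread', 'bridge'] (min_width=12, slack=4)
Line 10: ['version', 'pharmacy'] (min_width=16, slack=0)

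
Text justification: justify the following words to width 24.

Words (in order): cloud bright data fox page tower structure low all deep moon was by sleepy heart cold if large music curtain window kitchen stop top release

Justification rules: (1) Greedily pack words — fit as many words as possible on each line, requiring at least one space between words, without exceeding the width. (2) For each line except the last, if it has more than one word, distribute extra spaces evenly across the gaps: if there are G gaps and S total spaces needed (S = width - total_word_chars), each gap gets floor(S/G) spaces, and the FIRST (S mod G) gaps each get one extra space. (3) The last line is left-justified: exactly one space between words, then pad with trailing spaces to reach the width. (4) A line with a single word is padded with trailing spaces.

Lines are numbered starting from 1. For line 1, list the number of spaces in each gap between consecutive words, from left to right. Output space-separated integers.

Answer: 2 2 2

Derivation:
Line 1: ['cloud', 'bright', 'data', 'fox'] (min_width=21, slack=3)
Line 2: ['page', 'tower', 'structure', 'low'] (min_width=24, slack=0)
Line 3: ['all', 'deep', 'moon', 'was', 'by'] (min_width=20, slack=4)
Line 4: ['sleepy', 'heart', 'cold', 'if'] (min_width=20, slack=4)
Line 5: ['large', 'music', 'curtain'] (min_width=19, slack=5)
Line 6: ['window', 'kitchen', 'stop', 'top'] (min_width=23, slack=1)
Line 7: ['release'] (min_width=7, slack=17)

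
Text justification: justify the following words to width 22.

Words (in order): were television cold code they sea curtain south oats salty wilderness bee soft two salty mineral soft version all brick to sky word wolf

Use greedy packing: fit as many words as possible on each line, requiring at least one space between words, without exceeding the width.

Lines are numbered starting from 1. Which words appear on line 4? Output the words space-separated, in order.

Answer: wilderness bee soft

Derivation:
Line 1: ['were', 'television', 'cold'] (min_width=20, slack=2)
Line 2: ['code', 'they', 'sea', 'curtain'] (min_width=21, slack=1)
Line 3: ['south', 'oats', 'salty'] (min_width=16, slack=6)
Line 4: ['wilderness', 'bee', 'soft'] (min_width=19, slack=3)
Line 5: ['two', 'salty', 'mineral', 'soft'] (min_width=22, slack=0)
Line 6: ['version', 'all', 'brick', 'to'] (min_width=20, slack=2)
Line 7: ['sky', 'word', 'wolf'] (min_width=13, slack=9)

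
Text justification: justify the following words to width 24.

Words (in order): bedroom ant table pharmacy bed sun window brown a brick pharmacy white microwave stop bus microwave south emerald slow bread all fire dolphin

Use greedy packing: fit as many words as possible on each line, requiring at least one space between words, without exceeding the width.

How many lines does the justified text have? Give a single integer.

Answer: 7

Derivation:
Line 1: ['bedroom', 'ant', 'table'] (min_width=17, slack=7)
Line 2: ['pharmacy', 'bed', 'sun', 'window'] (min_width=23, slack=1)
Line 3: ['brown', 'a', 'brick', 'pharmacy'] (min_width=22, slack=2)
Line 4: ['white', 'microwave', 'stop', 'bus'] (min_width=24, slack=0)
Line 5: ['microwave', 'south', 'emerald'] (min_width=23, slack=1)
Line 6: ['slow', 'bread', 'all', 'fire'] (min_width=19, slack=5)
Line 7: ['dolphin'] (min_width=7, slack=17)
Total lines: 7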